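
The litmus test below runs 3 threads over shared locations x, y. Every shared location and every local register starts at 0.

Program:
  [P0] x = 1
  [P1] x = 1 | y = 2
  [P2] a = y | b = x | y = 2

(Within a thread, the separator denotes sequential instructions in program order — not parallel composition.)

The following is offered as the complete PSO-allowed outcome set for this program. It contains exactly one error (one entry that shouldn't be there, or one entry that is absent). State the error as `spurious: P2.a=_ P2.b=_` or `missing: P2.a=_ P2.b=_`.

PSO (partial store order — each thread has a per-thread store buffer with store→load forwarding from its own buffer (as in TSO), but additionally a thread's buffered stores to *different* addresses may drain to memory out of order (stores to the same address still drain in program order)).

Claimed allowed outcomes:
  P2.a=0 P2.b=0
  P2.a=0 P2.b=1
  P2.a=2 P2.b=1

outcome vector order: (P2.a,P2.b)
PSO: 4 outcomes — {<0 0>, <0 1>, <2 0>, <2 1>}
PSO∖claimed = {<2 0>}

missing: P2.a=2 P2.b=0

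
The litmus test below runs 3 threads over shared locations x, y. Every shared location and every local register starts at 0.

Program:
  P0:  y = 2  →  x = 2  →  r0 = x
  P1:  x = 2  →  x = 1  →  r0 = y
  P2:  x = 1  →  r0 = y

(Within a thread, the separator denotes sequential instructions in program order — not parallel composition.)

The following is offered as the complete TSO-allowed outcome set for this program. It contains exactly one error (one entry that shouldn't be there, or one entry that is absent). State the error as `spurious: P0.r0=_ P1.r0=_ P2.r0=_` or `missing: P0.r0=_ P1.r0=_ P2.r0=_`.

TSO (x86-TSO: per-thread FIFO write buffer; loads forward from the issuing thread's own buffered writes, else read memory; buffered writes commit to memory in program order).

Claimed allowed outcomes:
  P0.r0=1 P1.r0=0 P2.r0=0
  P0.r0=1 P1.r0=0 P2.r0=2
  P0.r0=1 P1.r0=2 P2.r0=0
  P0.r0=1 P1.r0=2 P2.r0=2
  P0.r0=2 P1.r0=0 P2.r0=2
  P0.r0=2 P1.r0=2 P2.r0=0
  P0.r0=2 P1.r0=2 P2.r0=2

missing: P0.r0=2 P1.r0=0 P2.r0=0

outcome vector order: (P0.r0,P1.r0,P2.r0)
TSO: 8 outcomes — {1/0/0; 1/0/2; 1/2/0; 1/2/2; 2/0/0; 2/0/2; 2/2/0; 2/2/2}
TSO∖claimed = {2/0/0}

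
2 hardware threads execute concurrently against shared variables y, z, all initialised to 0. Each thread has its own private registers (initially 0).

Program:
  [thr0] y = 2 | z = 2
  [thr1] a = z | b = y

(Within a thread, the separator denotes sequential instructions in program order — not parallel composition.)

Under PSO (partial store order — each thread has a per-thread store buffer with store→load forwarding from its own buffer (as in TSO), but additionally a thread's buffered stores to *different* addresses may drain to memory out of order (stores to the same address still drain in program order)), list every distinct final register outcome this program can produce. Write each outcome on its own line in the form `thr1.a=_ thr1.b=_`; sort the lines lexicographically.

thr1.a=0 thr1.b=0
thr1.a=0 thr1.b=2
thr1.a=2 thr1.b=0
thr1.a=2 thr1.b=2

outcome vector order: (thr1.a,thr1.b)
|PSO outcomes| = 4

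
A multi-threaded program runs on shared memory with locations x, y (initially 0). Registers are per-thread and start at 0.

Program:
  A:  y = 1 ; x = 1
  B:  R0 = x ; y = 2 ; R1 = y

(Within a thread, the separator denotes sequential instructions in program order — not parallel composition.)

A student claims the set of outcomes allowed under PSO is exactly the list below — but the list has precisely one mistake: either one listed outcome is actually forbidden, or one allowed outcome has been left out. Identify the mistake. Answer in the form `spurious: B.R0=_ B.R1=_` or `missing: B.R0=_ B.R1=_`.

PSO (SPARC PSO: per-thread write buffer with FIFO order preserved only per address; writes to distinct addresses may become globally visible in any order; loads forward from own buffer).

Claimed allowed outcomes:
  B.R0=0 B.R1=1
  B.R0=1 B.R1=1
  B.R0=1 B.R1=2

missing: B.R0=0 B.R1=2

outcome vector order: (B.R0,B.R1)
under PSO → 0/1; 0/2; 1/1; 1/2
PSO∖claimed = {0/2}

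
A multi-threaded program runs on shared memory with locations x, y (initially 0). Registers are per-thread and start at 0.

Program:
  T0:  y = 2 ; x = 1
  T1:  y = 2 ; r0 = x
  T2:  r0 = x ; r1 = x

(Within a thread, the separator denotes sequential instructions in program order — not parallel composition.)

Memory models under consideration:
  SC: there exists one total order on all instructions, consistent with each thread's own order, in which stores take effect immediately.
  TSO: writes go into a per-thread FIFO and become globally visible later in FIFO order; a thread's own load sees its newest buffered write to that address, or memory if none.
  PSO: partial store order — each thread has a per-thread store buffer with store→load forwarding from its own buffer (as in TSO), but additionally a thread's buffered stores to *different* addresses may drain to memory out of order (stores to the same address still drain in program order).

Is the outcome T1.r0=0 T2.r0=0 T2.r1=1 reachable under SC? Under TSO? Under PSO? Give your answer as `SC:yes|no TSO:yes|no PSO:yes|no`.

SC:yes TSO:yes PSO:yes

outcome vector order: (T1.r0,T2.r0,T2.r1)
under SC → (0,0,0); (0,0,1); (0,1,1); (1,0,0); (1,0,1); (1,1,1)
under TSO → (0,0,0); (0,0,1); (0,1,1); (1,0,0); (1,0,1); (1,1,1)
under PSO → (0,0,0); (0,0,1); (0,1,1); (1,0,0); (1,0,1); (1,1,1)
target (0,0,1) ∈ {SC,TSO,PSO}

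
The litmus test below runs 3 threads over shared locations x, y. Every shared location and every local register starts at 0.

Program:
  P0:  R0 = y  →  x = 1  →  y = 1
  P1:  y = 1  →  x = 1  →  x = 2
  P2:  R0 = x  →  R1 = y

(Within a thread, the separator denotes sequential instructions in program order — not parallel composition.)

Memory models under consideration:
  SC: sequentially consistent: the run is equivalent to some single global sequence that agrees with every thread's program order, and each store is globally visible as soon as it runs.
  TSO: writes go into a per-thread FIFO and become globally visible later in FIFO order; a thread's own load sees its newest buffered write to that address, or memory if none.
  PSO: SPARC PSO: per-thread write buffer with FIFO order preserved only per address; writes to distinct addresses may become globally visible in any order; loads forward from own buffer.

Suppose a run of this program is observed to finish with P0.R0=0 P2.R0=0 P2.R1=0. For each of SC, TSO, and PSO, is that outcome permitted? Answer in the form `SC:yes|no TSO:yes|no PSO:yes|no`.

SC:yes TSO:yes PSO:yes

outcome vector order: (P0.R0,P2.R0,P2.R1)
SC: 9 outcomes — {000, 001, 010, 011, 021, 100, 101, 111, 121}
TSO: 9 outcomes — {000, 001, 010, 011, 021, 100, 101, 111, 121}
PSO: 12 outcomes — {000, 001, 010, 011, 020, 021, 100, 101, 110, 111, 120, 121}
target 000 ∈ {SC,TSO,PSO}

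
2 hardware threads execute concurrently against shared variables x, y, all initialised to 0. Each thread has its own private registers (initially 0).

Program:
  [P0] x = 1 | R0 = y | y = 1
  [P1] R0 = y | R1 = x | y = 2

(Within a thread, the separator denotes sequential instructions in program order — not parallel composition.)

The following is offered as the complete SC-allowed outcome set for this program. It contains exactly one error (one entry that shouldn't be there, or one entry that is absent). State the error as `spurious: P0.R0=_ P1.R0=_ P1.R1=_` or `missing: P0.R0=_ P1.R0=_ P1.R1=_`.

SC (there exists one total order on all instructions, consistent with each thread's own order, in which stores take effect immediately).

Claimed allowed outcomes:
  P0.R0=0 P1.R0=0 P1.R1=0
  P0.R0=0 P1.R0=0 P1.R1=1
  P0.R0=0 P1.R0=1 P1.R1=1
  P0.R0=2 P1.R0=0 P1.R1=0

missing: P0.R0=2 P1.R0=0 P1.R1=1

outcome vector order: (P0.R0,P1.R0,P1.R1)
[SC] allowed = {000 001 011 200 201}
SC∖claimed = {201}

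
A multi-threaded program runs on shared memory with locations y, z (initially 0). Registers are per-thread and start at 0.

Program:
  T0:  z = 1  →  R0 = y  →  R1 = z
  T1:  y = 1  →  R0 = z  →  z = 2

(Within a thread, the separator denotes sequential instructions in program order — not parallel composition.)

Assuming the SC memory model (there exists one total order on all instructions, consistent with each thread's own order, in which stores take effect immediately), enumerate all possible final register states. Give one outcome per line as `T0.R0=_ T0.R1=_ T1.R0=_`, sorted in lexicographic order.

T0.R0=0 T0.R1=1 T1.R0=1
T0.R0=0 T0.R1=2 T1.R0=1
T0.R0=1 T0.R1=1 T1.R0=0
T0.R0=1 T0.R1=1 T1.R0=1
T0.R0=1 T0.R1=2 T1.R0=0
T0.R0=1 T0.R1=2 T1.R0=1

outcome vector order: (T0.R0,T0.R1,T1.R0)
|SC outcomes| = 6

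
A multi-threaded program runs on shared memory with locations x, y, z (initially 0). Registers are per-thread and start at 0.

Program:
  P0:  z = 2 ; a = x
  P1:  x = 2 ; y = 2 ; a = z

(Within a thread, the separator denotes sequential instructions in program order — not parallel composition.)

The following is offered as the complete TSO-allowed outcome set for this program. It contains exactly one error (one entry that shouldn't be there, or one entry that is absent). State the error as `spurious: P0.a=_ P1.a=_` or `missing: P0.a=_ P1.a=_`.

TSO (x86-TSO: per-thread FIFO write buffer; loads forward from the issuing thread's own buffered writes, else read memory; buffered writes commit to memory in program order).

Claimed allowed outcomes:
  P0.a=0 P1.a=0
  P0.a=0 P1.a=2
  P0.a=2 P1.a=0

outcome vector order: (P0.a,P1.a)
TSO (4): (0,0) (0,2) (2,0) (2,2)
TSO∖claimed = {(2,2)}

missing: P0.a=2 P1.a=2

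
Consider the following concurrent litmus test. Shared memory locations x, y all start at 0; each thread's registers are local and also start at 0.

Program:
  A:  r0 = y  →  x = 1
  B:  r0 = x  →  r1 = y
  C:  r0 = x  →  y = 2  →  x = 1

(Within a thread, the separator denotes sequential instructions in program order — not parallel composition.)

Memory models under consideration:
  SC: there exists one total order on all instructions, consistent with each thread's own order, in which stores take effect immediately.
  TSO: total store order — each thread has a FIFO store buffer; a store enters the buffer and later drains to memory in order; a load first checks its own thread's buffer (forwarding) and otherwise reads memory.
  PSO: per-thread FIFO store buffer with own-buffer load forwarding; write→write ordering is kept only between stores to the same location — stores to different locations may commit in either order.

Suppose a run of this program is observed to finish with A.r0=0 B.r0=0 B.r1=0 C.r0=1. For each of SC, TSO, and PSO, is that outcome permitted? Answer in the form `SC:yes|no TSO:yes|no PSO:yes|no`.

outcome vector order: (A.r0,B.r0,B.r1,C.r0)
SC (11): 0000 0001 0020 0021 0100 0101 0120 0121 2000 2020 2120
TSO (11): 0000 0001 0020 0021 0100 0101 0120 0121 2000 2020 2120
PSO (12): 0000 0001 0020 0021 0100 0101 0120 0121 2000 2020 2100 2120
target 0001 ∈ {SC,TSO,PSO}

SC:yes TSO:yes PSO:yes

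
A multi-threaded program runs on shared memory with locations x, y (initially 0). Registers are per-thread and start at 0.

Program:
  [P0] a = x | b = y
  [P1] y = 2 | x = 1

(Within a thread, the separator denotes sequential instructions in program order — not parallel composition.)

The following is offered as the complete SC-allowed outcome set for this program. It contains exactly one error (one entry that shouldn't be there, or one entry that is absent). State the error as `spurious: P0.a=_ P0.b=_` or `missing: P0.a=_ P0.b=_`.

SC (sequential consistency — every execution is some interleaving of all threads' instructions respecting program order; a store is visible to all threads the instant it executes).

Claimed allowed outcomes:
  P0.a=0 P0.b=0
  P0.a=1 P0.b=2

outcome vector order: (P0.a,P0.b)
[SC] allowed = {0/0, 0/2, 1/2}
SC∖claimed = {0/2}

missing: P0.a=0 P0.b=2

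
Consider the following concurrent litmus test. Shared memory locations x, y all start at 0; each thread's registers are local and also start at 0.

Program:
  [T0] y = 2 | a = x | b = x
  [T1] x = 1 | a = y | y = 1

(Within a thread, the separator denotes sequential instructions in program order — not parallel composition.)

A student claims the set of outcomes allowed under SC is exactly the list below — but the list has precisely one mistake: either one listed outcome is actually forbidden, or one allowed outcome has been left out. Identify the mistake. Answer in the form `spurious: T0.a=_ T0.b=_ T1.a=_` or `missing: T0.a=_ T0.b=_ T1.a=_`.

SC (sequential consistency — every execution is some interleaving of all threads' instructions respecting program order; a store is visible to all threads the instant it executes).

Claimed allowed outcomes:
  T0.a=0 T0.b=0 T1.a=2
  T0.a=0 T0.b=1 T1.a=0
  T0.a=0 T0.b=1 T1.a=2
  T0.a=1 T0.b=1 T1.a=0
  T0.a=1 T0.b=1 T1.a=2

spurious: T0.a=0 T0.b=1 T1.a=0

outcome vector order: (T0.a,T0.b,T1.a)
SC (4): (0,0,2), (0,1,2), (1,1,0), (1,1,2)
claimed∖SC = {(0,1,0)}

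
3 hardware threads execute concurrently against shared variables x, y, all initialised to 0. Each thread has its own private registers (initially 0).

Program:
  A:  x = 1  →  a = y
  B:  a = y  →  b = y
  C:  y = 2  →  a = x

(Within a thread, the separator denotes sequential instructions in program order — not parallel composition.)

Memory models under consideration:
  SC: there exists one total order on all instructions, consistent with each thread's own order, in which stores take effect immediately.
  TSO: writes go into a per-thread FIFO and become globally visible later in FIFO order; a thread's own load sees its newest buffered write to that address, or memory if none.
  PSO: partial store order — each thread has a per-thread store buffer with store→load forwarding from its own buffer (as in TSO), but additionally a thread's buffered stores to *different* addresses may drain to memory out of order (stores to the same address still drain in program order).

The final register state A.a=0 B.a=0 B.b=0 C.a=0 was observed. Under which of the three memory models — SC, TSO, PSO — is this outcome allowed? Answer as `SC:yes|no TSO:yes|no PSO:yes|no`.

outcome vector order: (A.a,B.a,B.b,C.a)
SC: 9 outcomes — {0001; 0021; 0221; 2000; 2001; 2020; 2021; 2220; 2221}
TSO: 12 outcomes — {0000; 0001; 0020; 0021; 0220; 0221; 2000; 2001; 2020; 2021; 2220; 2221}
PSO: 12 outcomes — {0000; 0001; 0020; 0021; 0220; 0221; 2000; 2001; 2020; 2021; 2220; 2221}
target 0000 ∈ {TSO,PSO}

SC:no TSO:yes PSO:yes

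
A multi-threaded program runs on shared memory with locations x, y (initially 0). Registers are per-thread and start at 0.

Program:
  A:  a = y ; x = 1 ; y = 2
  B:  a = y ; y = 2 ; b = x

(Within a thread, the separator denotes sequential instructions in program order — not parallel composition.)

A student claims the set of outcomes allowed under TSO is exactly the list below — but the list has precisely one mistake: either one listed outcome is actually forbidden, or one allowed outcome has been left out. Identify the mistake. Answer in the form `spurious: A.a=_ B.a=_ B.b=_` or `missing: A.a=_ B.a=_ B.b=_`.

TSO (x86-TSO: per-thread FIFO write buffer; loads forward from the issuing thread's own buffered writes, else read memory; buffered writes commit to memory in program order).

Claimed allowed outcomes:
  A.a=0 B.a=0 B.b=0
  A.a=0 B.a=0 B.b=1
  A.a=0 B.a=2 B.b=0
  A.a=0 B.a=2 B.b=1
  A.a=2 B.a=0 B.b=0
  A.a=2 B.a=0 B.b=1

spurious: A.a=0 B.a=2 B.b=0

outcome vector order: (A.a,B.a,B.b)
TSO: 5 outcomes — {<0 0 0>, <0 0 1>, <0 2 1>, <2 0 0>, <2 0 1>}
claimed∖TSO = {<0 2 0>}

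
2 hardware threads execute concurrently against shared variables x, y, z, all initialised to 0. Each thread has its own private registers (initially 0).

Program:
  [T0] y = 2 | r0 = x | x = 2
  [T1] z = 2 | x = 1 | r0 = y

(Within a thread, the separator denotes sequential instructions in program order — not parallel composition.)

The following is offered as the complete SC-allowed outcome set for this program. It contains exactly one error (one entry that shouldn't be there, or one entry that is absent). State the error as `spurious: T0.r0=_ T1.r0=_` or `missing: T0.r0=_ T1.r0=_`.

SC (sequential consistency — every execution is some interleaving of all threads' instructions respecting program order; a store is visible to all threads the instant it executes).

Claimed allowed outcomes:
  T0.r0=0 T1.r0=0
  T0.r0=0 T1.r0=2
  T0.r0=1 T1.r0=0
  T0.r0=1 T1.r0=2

outcome vector order: (T0.r0,T1.r0)
[SC] allowed = {(0,2) (1,0) (1,2)}
claimed∖SC = {(0,0)}

spurious: T0.r0=0 T1.r0=0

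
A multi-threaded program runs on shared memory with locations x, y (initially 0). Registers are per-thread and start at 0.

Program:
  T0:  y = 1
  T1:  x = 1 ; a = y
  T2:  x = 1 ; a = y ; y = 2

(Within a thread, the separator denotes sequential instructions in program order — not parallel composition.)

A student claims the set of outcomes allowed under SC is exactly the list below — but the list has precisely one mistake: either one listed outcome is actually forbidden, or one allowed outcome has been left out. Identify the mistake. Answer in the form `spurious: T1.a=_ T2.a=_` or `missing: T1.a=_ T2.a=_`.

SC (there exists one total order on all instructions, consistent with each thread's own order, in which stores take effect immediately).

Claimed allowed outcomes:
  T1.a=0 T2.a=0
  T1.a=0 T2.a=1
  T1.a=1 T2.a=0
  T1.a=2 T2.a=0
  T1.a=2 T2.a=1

outcome vector order: (T1.a,T2.a)
[SC] allowed = {(0,0), (0,1), (1,0), (1,1), (2,0), (2,1)}
SC∖claimed = {(1,1)}

missing: T1.a=1 T2.a=1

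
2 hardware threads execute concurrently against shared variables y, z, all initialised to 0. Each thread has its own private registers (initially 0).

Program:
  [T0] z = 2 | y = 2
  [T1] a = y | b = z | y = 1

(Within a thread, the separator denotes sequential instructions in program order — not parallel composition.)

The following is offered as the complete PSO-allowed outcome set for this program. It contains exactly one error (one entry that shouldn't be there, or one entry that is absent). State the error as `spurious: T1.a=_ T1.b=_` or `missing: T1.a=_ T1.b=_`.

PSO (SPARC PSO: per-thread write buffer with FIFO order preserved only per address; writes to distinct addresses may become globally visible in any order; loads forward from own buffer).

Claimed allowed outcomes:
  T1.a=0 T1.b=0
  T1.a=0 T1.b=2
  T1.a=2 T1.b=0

missing: T1.a=2 T1.b=2

outcome vector order: (T1.a,T1.b)
PSO: 4 outcomes — {(0,0); (0,2); (2,0); (2,2)}
PSO∖claimed = {(2,2)}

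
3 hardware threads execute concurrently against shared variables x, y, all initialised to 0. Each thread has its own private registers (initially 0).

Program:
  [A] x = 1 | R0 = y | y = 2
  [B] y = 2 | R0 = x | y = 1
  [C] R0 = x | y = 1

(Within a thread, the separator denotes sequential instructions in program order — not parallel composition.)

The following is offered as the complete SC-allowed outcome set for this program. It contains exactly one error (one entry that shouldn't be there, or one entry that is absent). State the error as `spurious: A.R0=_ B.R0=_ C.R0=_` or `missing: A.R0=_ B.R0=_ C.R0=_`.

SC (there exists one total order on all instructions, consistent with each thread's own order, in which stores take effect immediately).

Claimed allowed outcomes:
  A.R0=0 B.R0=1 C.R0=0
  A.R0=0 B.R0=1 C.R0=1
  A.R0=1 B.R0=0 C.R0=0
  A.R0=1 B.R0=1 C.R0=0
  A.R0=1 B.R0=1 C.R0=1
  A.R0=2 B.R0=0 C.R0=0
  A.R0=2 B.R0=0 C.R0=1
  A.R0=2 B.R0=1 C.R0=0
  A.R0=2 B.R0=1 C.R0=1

outcome vector order: (A.R0,B.R0,C.R0)
under SC → 0/1/0; 0/1/1; 1/0/0; 1/0/1; 1/1/0; 1/1/1; 2/0/0; 2/0/1; 2/1/0; 2/1/1
SC∖claimed = {1/0/1}

missing: A.R0=1 B.R0=0 C.R0=1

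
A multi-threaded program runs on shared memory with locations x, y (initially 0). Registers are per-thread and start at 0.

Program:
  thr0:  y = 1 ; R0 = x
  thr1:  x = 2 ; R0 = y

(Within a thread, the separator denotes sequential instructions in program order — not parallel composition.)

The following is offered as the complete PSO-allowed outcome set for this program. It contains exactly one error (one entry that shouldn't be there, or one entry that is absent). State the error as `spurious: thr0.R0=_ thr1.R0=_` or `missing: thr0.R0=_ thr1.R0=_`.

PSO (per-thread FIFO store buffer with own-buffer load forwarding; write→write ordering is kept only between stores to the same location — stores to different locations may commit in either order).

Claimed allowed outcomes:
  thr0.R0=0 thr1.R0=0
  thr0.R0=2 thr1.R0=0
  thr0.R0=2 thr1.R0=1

outcome vector order: (thr0.R0,thr1.R0)
PSO: 4 outcomes — {(0,0); (0,1); (2,0); (2,1)}
PSO∖claimed = {(0,1)}

missing: thr0.R0=0 thr1.R0=1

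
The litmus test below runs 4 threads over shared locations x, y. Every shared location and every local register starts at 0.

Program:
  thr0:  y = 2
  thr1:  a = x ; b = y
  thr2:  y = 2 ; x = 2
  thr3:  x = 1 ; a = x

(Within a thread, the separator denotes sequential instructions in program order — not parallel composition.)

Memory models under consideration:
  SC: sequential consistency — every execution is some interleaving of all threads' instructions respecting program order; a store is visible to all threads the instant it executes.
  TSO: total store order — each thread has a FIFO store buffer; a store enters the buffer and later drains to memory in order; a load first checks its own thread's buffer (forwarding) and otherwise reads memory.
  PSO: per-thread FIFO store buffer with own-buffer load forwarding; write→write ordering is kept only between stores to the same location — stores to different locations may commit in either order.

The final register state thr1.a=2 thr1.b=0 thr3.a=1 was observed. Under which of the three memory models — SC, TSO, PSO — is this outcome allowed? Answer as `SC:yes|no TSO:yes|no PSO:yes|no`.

SC:no TSO:no PSO:yes

outcome vector order: (thr1.a,thr1.b,thr3.a)
[SC] allowed = {001; 002; 021; 022; 101; 102; 121; 122; 221; 222}
[TSO] allowed = {001; 002; 021; 022; 101; 102; 121; 122; 221; 222}
[PSO] allowed = {001; 002; 021; 022; 101; 102; 121; 122; 201; 202; 221; 222}
target 201 ∈ {PSO}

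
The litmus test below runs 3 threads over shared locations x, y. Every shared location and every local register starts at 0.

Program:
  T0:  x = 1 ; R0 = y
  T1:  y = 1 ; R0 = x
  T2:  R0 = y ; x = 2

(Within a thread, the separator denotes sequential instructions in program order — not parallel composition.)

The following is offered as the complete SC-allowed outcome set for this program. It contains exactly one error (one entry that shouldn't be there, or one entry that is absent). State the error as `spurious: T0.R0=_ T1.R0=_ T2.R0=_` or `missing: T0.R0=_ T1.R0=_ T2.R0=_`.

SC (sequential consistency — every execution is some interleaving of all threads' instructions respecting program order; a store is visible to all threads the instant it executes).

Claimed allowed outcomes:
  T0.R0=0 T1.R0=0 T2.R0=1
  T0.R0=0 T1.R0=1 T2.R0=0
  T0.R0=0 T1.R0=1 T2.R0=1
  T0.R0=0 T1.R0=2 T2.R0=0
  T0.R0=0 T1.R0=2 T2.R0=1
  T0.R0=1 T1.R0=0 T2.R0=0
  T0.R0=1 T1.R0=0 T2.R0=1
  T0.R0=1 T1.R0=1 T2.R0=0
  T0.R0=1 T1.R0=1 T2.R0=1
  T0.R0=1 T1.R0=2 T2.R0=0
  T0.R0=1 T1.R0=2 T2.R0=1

outcome vector order: (T0.R0,T1.R0,T2.R0)
[SC] allowed = {010; 011; 020; 021; 100; 101; 110; 111; 120; 121}
claimed∖SC = {001}

spurious: T0.R0=0 T1.R0=0 T2.R0=1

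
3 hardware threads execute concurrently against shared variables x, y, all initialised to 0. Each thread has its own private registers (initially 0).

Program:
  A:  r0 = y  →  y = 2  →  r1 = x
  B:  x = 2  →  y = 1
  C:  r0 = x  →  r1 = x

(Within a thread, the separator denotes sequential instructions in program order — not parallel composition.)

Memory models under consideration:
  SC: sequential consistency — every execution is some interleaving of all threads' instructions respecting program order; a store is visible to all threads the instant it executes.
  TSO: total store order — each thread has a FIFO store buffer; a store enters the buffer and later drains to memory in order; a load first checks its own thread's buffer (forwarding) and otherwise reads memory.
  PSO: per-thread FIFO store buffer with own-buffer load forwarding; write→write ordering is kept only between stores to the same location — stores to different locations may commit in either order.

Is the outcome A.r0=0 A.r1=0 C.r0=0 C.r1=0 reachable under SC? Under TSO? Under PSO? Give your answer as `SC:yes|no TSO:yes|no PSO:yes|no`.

outcome vector order: (A.r0,A.r1,C.r0,C.r1)
[SC] allowed = {0000 0002 0022 0200 0202 0222 1200 1202 1222}
[TSO] allowed = {0000 0002 0022 0200 0202 0222 1200 1202 1222}
[PSO] allowed = {0000 0002 0022 0200 0202 0222 1000 1002 1022 1200 1202 1222}
target 0000 ∈ {SC,TSO,PSO}

SC:yes TSO:yes PSO:yes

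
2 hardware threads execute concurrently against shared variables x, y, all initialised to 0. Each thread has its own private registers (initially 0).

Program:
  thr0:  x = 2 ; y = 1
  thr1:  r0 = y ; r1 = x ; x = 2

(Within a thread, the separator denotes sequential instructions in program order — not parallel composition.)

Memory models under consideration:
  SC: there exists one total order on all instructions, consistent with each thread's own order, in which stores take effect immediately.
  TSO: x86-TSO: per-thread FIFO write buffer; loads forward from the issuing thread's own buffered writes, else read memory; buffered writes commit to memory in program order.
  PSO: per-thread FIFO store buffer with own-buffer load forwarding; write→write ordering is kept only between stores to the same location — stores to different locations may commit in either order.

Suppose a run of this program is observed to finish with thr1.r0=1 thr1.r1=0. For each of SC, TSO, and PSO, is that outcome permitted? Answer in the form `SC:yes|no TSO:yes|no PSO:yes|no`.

outcome vector order: (thr1.r0,thr1.r1)
SC (3): (0,0), (0,2), (1,2)
TSO (3): (0,0), (0,2), (1,2)
PSO (4): (0,0), (0,2), (1,0), (1,2)
target (1,0) ∈ {PSO}

SC:no TSO:no PSO:yes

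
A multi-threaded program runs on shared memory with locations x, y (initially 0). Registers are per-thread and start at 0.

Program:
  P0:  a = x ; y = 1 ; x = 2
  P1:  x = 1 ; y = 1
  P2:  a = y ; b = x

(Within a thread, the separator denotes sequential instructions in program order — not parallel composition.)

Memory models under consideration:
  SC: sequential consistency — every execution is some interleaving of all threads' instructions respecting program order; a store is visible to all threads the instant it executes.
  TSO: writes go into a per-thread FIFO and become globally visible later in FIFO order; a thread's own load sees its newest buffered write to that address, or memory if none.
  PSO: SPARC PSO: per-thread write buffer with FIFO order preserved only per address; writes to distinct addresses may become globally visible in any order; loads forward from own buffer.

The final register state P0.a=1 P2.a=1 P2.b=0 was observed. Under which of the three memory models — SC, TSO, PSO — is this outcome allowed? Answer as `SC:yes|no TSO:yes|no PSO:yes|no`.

SC:no TSO:no PSO:yes

outcome vector order: (P0.a,P2.a,P2.b)
SC (11): <0 0 0> <0 0 1> <0 0 2> <0 1 0> <0 1 1> <0 1 2> <1 0 0> <1 0 1> <1 0 2> <1 1 1> <1 1 2>
TSO (11): <0 0 0> <0 0 1> <0 0 2> <0 1 0> <0 1 1> <0 1 2> <1 0 0> <1 0 1> <1 0 2> <1 1 1> <1 1 2>
PSO (12): <0 0 0> <0 0 1> <0 0 2> <0 1 0> <0 1 1> <0 1 2> <1 0 0> <1 0 1> <1 0 2> <1 1 0> <1 1 1> <1 1 2>
target <1 1 0> ∈ {PSO}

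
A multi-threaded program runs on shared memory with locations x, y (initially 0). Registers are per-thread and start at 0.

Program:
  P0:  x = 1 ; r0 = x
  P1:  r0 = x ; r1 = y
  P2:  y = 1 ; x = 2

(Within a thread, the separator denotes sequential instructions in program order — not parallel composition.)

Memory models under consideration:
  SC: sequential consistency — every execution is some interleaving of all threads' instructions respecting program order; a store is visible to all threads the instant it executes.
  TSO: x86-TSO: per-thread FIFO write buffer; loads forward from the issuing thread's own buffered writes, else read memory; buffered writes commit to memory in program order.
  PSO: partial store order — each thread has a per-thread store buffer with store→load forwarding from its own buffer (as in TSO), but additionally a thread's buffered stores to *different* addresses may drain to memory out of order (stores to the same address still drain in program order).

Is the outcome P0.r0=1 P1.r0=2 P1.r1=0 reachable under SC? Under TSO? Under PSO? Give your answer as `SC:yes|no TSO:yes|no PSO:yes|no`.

outcome vector order: (P0.r0,P1.r0,P1.r1)
under SC → <1 0 0> <1 0 1> <1 1 0> <1 1 1> <1 2 1> <2 0 0> <2 0 1> <2 1 0> <2 1 1> <2 2 1>
under TSO → <1 0 0> <1 0 1> <1 1 0> <1 1 1> <1 2 1> <2 0 0> <2 0 1> <2 1 0> <2 1 1> <2 2 1>
under PSO → <1 0 0> <1 0 1> <1 1 0> <1 1 1> <1 2 0> <1 2 1> <2 0 0> <2 0 1> <2 1 0> <2 1 1> <2 2 0> <2 2 1>
target <1 2 0> ∈ {PSO}

SC:no TSO:no PSO:yes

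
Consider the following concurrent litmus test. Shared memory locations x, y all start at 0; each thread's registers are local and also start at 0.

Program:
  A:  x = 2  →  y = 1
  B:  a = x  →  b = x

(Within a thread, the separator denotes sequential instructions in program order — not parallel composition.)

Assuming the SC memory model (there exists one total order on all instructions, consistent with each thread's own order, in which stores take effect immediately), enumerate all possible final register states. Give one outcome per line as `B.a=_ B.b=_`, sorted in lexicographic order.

B.a=0 B.b=0
B.a=0 B.b=2
B.a=2 B.b=2

outcome vector order: (B.a,B.b)
|SC outcomes| = 3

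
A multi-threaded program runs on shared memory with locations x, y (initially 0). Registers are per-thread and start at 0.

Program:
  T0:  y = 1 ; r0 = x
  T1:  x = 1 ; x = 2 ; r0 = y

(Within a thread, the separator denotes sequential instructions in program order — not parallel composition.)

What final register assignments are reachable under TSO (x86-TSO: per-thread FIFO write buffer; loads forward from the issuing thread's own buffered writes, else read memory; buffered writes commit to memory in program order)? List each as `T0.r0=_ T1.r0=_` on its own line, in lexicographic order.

outcome vector order: (T0.r0,T1.r0)
|TSO outcomes| = 6

T0.r0=0 T1.r0=0
T0.r0=0 T1.r0=1
T0.r0=1 T1.r0=0
T0.r0=1 T1.r0=1
T0.r0=2 T1.r0=0
T0.r0=2 T1.r0=1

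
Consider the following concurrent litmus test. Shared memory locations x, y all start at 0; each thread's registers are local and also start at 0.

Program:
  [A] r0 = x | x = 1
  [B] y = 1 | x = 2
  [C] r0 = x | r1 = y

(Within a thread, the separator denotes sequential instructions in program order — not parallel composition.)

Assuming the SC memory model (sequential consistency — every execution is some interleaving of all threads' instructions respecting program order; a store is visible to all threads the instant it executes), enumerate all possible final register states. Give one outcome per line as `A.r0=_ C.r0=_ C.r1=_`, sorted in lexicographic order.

outcome vector order: (A.r0,C.r0,C.r1)
|SC outcomes| = 9

A.r0=0 C.r0=0 C.r1=0
A.r0=0 C.r0=0 C.r1=1
A.r0=0 C.r0=1 C.r1=0
A.r0=0 C.r0=1 C.r1=1
A.r0=0 C.r0=2 C.r1=1
A.r0=2 C.r0=0 C.r1=0
A.r0=2 C.r0=0 C.r1=1
A.r0=2 C.r0=1 C.r1=1
A.r0=2 C.r0=2 C.r1=1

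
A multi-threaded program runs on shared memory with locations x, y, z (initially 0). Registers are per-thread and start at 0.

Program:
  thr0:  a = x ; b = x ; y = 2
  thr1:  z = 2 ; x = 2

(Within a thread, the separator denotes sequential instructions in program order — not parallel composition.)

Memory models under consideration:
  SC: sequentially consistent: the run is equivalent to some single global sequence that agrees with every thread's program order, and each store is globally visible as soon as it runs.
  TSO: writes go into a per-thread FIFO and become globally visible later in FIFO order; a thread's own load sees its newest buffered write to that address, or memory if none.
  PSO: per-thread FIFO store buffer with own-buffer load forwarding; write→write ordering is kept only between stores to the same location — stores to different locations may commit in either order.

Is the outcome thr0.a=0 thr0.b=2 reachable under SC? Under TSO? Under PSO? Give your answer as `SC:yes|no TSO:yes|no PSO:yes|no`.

SC:yes TSO:yes PSO:yes

outcome vector order: (thr0.a,thr0.b)
[SC] allowed = {00; 02; 22}
[TSO] allowed = {00; 02; 22}
[PSO] allowed = {00; 02; 22}
target 02 ∈ {SC,TSO,PSO}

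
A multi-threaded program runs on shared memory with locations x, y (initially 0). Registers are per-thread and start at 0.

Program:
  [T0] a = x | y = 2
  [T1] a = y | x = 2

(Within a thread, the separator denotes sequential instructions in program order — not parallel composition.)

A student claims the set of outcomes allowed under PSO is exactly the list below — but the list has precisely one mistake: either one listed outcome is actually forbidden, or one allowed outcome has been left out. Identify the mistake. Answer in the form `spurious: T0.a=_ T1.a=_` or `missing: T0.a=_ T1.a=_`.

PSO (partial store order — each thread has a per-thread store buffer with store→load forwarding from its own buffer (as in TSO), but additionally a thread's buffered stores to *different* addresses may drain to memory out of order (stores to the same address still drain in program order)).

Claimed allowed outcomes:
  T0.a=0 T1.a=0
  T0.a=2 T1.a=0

outcome vector order: (T0.a,T1.a)
under PSO → 0/0; 0/2; 2/0
PSO∖claimed = {0/2}

missing: T0.a=0 T1.a=2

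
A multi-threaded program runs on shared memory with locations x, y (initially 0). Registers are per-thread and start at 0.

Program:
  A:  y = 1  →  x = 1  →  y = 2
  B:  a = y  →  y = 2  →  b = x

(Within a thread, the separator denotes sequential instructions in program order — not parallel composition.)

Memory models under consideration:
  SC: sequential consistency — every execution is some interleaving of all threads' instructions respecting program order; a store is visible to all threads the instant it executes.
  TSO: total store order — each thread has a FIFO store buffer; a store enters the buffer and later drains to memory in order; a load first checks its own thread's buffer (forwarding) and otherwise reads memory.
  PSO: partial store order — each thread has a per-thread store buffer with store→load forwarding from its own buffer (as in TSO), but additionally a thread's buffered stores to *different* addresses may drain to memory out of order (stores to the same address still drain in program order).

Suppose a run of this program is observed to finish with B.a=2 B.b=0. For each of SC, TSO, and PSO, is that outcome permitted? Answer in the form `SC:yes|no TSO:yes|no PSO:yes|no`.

SC:no TSO:no PSO:yes

outcome vector order: (B.a,B.b)
SC (5): (0,0); (0,1); (1,0); (1,1); (2,1)
TSO (5): (0,0); (0,1); (1,0); (1,1); (2,1)
PSO (6): (0,0); (0,1); (1,0); (1,1); (2,0); (2,1)
target (2,0) ∈ {PSO}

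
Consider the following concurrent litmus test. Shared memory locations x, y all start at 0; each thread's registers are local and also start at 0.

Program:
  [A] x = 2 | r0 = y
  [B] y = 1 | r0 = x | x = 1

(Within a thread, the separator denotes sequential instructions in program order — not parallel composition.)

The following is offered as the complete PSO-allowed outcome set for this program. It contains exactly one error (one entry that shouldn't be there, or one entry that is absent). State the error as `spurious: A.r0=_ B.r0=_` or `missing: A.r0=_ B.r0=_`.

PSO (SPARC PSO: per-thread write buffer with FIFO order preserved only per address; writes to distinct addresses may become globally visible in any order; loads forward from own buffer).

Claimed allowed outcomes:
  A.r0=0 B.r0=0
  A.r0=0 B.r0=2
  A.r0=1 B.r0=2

missing: A.r0=1 B.r0=0

outcome vector order: (A.r0,B.r0)
under PSO → 0/0, 0/2, 1/0, 1/2
PSO∖claimed = {1/0}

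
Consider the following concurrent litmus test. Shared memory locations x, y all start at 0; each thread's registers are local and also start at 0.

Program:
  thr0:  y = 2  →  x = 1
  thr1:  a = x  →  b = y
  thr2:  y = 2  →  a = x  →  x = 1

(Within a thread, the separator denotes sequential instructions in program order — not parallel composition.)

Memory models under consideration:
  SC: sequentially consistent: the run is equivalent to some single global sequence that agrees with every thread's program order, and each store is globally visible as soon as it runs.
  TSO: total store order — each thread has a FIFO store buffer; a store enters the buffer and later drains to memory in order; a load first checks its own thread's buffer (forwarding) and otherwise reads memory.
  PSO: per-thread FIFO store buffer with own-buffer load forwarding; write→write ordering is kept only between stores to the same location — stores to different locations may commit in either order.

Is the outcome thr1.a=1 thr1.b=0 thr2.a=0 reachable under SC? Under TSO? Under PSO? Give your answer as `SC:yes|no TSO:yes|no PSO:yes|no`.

outcome vector order: (thr1.a,thr1.b,thr2.a)
SC: 6 outcomes — {(0,0,0) (0,0,1) (0,2,0) (0,2,1) (1,2,0) (1,2,1)}
TSO: 6 outcomes — {(0,0,0) (0,0,1) (0,2,0) (0,2,1) (1,2,0) (1,2,1)}
PSO: 8 outcomes — {(0,0,0) (0,0,1) (0,2,0) (0,2,1) (1,0,0) (1,0,1) (1,2,0) (1,2,1)}
target (1,0,0) ∈ {PSO}

SC:no TSO:no PSO:yes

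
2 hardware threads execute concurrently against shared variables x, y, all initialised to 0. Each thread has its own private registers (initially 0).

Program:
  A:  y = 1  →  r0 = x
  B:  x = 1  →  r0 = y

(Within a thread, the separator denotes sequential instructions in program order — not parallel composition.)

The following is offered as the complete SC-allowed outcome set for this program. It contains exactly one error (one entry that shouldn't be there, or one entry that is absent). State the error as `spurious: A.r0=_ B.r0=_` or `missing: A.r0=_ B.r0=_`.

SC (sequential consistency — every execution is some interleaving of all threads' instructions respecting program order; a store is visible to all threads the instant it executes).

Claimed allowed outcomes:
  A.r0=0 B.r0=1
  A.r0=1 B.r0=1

outcome vector order: (A.r0,B.r0)
SC: 3 outcomes — {<0 1>, <1 0>, <1 1>}
SC∖claimed = {<1 0>}

missing: A.r0=1 B.r0=0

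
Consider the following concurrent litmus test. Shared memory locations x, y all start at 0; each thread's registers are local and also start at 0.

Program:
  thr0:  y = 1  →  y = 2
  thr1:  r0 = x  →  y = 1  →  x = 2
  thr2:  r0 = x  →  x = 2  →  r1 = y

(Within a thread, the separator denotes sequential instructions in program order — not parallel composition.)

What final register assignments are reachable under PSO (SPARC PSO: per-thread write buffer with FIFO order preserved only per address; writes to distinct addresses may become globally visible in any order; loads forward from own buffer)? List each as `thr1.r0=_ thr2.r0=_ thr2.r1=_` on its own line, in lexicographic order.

thr1.r0=0 thr2.r0=0 thr2.r1=0
thr1.r0=0 thr2.r0=0 thr2.r1=1
thr1.r0=0 thr2.r0=0 thr2.r1=2
thr1.r0=0 thr2.r0=2 thr2.r1=0
thr1.r0=0 thr2.r0=2 thr2.r1=1
thr1.r0=0 thr2.r0=2 thr2.r1=2
thr1.r0=2 thr2.r0=0 thr2.r1=0
thr1.r0=2 thr2.r0=0 thr2.r1=1
thr1.r0=2 thr2.r0=0 thr2.r1=2

outcome vector order: (thr1.r0,thr2.r0,thr2.r1)
|PSO outcomes| = 9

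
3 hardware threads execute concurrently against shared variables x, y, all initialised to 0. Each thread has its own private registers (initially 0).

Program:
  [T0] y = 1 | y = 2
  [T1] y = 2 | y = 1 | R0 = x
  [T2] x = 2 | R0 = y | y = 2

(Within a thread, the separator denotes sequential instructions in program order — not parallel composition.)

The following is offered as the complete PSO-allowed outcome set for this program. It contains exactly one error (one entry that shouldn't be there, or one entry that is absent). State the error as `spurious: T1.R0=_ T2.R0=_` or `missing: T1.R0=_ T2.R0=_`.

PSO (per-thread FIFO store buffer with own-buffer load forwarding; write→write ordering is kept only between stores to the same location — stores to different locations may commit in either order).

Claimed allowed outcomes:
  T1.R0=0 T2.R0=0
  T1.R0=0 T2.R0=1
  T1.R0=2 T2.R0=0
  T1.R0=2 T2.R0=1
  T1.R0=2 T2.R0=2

missing: T1.R0=0 T2.R0=2

outcome vector order: (T1.R0,T2.R0)
PSO: 6 outcomes — {<0 0> <0 1> <0 2> <2 0> <2 1> <2 2>}
PSO∖claimed = {<0 2>}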